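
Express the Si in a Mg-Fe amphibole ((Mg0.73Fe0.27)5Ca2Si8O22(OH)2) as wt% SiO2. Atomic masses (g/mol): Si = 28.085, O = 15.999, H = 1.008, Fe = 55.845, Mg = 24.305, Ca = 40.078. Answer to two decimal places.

56.22 wt%

Formula mass = 854.932 g/mol.
8 Si → 8.0000 mol SiO2 per formula unit; M(SiO2) = 60.083, so SiO2 mass = 480.664 g.
480.664/854.932 × 100 = 56.22 wt%.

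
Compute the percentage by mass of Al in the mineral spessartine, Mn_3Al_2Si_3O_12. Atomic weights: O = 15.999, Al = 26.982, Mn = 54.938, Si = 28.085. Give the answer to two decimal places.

10.90 mass %

M(Mn_3Al_2Si_3O_12) = 495.021 g/mol.
Al contributes 2 × 26.982 = 53.964 g per mole.
53.964/495.021 = 0.1090 → 10.90%.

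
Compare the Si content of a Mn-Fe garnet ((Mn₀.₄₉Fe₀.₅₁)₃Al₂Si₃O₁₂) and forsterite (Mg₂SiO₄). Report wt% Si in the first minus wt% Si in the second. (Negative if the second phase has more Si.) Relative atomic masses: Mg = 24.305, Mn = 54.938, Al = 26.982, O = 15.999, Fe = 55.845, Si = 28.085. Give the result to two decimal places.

-2.99 percentage points

M((Mn₀.₄₉Fe₀.₅₁)₃Al₂Si₃O₁₂) = 496.409 g/mol, so wt% Si = 84.255/496.409 × 100 = 16.97%.
M(Mg₂SiO₄) = 140.691 g/mol, so wt% Si = 28.085/140.691 × 100 = 19.96%.
16.97 − 19.96 = -2.99 pp.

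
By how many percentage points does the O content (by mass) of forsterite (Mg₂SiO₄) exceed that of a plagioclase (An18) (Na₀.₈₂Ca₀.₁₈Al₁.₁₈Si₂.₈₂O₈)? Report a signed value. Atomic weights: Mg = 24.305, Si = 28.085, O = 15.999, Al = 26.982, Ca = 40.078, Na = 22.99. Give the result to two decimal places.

O in Mg₂SiO₄: molar mass 140.691 g/mol; 4×15.999 = 63.996 g → 45.49 wt%.
O in Na₀.₈₂Ca₀.₁₈Al₁.₁₈Si₂.₈₂O₈: molar mass 265.096 g/mol; 8×15.999 = 127.992 g → 48.28 wt%.
Difference = 45.49 − 48.28 = -2.79 percentage points.

-2.79 percentage points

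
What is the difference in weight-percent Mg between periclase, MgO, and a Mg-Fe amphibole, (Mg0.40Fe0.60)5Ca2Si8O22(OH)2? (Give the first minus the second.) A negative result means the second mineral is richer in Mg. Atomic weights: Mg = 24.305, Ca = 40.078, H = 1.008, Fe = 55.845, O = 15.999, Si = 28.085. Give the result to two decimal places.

First mineral: 24.305 g Mg in 40.304 g formula = 60.30 wt% Mg.
Second mineral: 48.610 g Mg in 906.973 g formula = 5.36 wt% Mg.
60.30% − 5.36% gives a difference of 54.94 percentage points.

54.94 percentage points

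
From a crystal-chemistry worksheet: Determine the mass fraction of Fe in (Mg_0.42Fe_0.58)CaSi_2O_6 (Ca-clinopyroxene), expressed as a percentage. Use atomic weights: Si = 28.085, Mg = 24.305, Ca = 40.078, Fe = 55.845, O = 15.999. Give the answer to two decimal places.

Formula mass = 0.42×24.305 + 0.58×55.845 + 1×40.078 + 2×28.085 + 6×15.999 = 234.840 g/mol, of which 32.390 g is Fe.
So Fe makes up 32.390/234.840 = 0.1379 of the mass, i.e. 13.79%.

13.79 wt%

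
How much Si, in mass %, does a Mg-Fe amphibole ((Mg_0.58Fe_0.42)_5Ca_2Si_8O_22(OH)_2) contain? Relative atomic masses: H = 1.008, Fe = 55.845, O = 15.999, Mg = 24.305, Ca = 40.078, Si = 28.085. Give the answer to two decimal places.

Formula mass = 2.90·24.305 + 2.10·55.845 + 2·40.078 + 8·28.085 + 24·15.999 + 2·1.008 = 878.587 g/mol, of which 224.680 g is Si.
So Si makes up 224.680/878.587 = 0.2557 of the mass, i.e. 25.57%.

25.57 mass %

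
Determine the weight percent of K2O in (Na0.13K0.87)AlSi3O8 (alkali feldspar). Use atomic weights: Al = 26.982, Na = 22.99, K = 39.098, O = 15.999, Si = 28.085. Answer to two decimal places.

14.83 wt%

Molar mass of (Na0.13K0.87)AlSi3O8 = 0.13×22.99 + 0.87×39.098 + 1×26.982 + 3×28.085 + 8×15.999 = 276.233 g/mol.
Each formula unit contains 0.87 K, equivalent to 0.87/2 = 0.4350 mol K2O.
M(K2O) = 2×39.098 + 1×15.999 = 94.195 g/mol.
Mass of K2O per formula unit = 0.4350 × 94.195 = 40.975 g.
K2O wt% = 40.975 / 276.233 × 100 = 14.83%.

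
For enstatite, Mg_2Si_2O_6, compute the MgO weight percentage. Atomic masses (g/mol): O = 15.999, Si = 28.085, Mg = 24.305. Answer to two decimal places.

40.15 wt%

Molar mass of Mg_2Si_2O_6 = 2×24.305 + 2×28.085 + 6×15.999 = 200.774 g/mol.
Each formula unit contains 2 Mg, equivalent to 2/1 = 2.0000 mol MgO.
M(MgO) = 1×24.305 + 1×15.999 = 40.304 g/mol.
Mass of MgO per formula unit = 2.0000 × 40.304 = 80.608 g.
MgO wt% = 80.608 / 200.774 × 100 = 40.15%.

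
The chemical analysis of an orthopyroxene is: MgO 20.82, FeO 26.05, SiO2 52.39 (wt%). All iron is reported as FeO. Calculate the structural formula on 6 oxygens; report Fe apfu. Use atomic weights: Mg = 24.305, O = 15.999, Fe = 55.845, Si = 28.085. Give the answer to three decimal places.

MgO (M=40.304): mol = 0.51657; Mg = 0.51657, O = 0.51657.
FeO (M=71.844): mol = 0.36259; Fe = 0.36259, O = 0.36259.
SiO2 (M=60.083): mol = 0.87196; Si = 0.87196, O = 1.74392.
ΣO = 2.62308; factor = 6/ΣO = 2.28739.
Fe apfu = 0.36259 × 2.28739 = 0.829.

0.829 Fe apfu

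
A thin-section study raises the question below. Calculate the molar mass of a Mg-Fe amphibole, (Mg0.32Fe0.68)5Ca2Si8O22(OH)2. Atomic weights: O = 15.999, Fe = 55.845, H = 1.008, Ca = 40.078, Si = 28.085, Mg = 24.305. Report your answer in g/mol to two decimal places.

919.59 g/mol

M = 1.60×24.305 + 3.40×55.845 + 2×40.078 + 8×28.085 + 24×15.999 + 2×1.008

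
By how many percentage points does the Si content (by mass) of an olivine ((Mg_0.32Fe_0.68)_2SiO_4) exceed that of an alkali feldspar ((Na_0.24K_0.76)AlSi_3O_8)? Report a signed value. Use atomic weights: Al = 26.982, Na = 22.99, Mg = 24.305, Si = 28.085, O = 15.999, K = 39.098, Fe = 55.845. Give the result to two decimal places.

-15.40 percentage points

Si in (Mg_0.32Fe_0.68)_2SiO_4: molar mass 183.585 g/mol; 1×28.085 = 28.085 g → 15.30 wt%.
Si in (Na_0.24K_0.76)AlSi_3O_8: molar mass 274.461 g/mol; 3×28.085 = 84.255 g → 30.70 wt%.
Difference = 15.30 − 30.70 = -15.40 percentage points.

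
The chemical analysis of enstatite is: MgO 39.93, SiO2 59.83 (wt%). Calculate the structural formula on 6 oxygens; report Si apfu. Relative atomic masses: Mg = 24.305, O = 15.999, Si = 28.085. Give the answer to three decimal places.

2.003 Si apfu

MgO (M=40.304): mol = 0.99072; Mg = 0.99072, O = 0.99072.
SiO2 (M=60.083): mol = 0.99579; Si = 0.99579, O = 1.99158.
ΣO = 2.98230; factor = 6/ΣO = 2.01187.
Si apfu = 0.99579 × 2.01187 = 2.003.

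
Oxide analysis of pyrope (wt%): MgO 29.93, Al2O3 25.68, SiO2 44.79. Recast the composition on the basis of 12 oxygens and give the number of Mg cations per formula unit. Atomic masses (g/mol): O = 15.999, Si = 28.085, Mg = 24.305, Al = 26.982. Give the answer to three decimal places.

2.981 Mg apfu

MgO (M=40.304): mol = 0.74261; Mg = 0.74261, O = 0.74261.
Al2O3 (M=101.961): mol = 0.25186; Al = 0.50372, O = 0.75558.
SiO2 (M=60.083): mol = 0.74547; Si = 0.74547, O = 1.49094.
ΣO = 2.98913; factor = 12/ΣO = 4.01455.
Mg apfu = 0.74261 × 4.01455 = 2.981.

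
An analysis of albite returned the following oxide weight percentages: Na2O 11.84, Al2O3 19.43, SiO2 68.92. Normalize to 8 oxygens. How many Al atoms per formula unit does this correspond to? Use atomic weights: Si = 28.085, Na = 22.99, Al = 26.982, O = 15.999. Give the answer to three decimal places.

Na2O (M=61.979): mol = 0.19103; Na = 0.38206, O = 0.19103.
Al2O3 (M=101.961): mol = 0.19056; Al = 0.38112, O = 0.57168.
SiO2 (M=60.083): mol = 1.14708; Si = 1.14708, O = 2.29416.
ΣO = 3.05687; factor = 8/ΣO = 2.61706.
Al apfu = 0.38112 × 2.61706 = 0.997.

0.997 Al apfu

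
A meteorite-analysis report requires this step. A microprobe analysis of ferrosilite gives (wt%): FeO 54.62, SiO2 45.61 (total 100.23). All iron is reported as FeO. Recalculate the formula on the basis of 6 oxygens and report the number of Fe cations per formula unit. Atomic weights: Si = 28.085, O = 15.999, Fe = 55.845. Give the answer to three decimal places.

2.002 Fe apfu

FeO (M=71.844): mol = 0.76026; Fe = 0.76026, O = 0.76026.
SiO2 (M=60.083): mol = 0.75912; Si = 0.75912, O = 1.51824.
ΣO = 2.27850; factor = 6/ΣO = 2.63331.
Fe apfu = 0.76026 × 2.63331 = 2.002.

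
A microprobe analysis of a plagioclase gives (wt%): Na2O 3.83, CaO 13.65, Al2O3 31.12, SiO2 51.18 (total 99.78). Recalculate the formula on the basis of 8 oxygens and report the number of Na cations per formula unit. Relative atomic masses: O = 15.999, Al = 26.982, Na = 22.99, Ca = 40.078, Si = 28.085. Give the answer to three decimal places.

3.83 wt% Na2O ÷ 61.979 g/mol = 0.06180 mol, giving 0.12360 Na and 0.06180 O.
13.65 wt% CaO ÷ 56.077 g/mol = 0.24342 mol, giving 0.24342 Ca and 0.24342 O.
31.12 wt% Al2O3 ÷ 101.961 g/mol = 0.30521 mol, giving 0.61042 Al and 0.91563 O.
51.18 wt% SiO2 ÷ 60.083 g/mol = 0.85182 mol, giving 0.85182 Si and 1.70364 O.
Oxygen sums to 2.92449; scaling by 8/2.92449 = 2.73552 puts the formula on 8 O.
Na: 0.12360 × 2.73552 = 0.338 atoms per formula unit.

0.338 Na apfu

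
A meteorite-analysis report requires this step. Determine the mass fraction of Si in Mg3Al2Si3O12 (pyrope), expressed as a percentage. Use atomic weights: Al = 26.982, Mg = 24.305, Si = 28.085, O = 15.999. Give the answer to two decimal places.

Molar mass of Mg3Al2Si3O12: 3*24.305 + 2*26.982 + 3*28.085 + 12*15.999 = 403.122 g/mol.
Mass of Si per formula unit: 3 × 28.085 = 84.255 g.
Weight fraction Si = 84.255 / 403.122 = 0.2090.

20.90 wt%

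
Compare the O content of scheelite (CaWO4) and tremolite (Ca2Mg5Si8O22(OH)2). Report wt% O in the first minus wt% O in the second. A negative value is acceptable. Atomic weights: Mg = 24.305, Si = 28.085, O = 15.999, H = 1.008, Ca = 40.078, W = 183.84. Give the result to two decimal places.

M(CaWO4) = 287.914 g/mol, so wt% O = 63.996/287.914 × 100 = 22.23%.
M(Ca2Mg5Si8O22(OH)2) = 812.353 g/mol, so wt% O = 383.976/812.353 × 100 = 47.27%.
22.23 − 47.27 = -25.04 pp.

-25.04 percentage points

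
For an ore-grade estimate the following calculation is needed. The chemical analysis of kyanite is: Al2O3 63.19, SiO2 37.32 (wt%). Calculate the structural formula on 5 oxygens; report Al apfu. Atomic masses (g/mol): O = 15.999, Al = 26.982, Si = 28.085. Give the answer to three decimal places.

Al2O3: 63.19/101.961 = 0.61975 mol → 1.23950 mol Al, 1.85925 mol O.
SiO2: 37.32/60.083 = 0.62114 mol → 0.62114 mol Si, 1.24228 mol O.
Total oxygen = 3.10153 mol. Normalization factor = 5/3.10153 = 1.61211.
Al per 5 O = 1.23950 × 1.61211 = 1.998.

1.998 Al apfu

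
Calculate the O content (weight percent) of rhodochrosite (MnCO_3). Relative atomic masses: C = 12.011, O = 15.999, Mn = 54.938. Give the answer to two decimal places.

Formula mass = 1·54.938 + 1·12.011 + 3·15.999 = 114.946 g/mol, of which 47.997 g is O.
So O makes up 47.997/114.946 = 0.4176 of the mass, i.e. 41.76%.

41.76 weight percent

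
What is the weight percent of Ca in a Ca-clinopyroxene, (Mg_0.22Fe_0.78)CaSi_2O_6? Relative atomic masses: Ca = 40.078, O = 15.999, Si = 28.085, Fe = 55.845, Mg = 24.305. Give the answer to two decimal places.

M((Mg_0.22Fe_0.78)CaSi_2O_6) = 241.148 g/mol.
Ca contributes 1 × 40.078 = 40.078 g per mole.
40.078/241.148 = 0.1662 → 16.62%.

16.62 wt%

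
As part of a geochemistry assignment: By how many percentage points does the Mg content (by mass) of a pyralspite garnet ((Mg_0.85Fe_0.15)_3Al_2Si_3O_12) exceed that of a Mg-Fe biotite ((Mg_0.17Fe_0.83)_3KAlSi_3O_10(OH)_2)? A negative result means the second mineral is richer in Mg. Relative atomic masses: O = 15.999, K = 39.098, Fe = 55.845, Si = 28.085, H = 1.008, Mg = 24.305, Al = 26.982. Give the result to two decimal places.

12.35 percentage points

M((Mg_0.85Fe_0.15)_3Al_2Si_3O_12) = 417.315 g/mol, so wt% Mg = 61.978/417.315 × 100 = 14.85%.
M((Mg_0.17Fe_0.83)_3KAlSi_3O_10(OH)_2) = 495.789 g/mol, so wt% Mg = 12.396/495.789 × 100 = 2.50%.
14.85 − 2.50 = 12.35 pp.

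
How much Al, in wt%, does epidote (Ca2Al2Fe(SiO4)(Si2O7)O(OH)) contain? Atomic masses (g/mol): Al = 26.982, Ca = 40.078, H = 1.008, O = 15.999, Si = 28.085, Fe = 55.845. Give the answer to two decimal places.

Formula mass = 2·40.078 + 2·26.982 + 1·55.845 + 3·28.085 + 13·15.999 + 1·1.008 = 483.215 g/mol, of which 53.964 g is Al.
So Al makes up 53.964/483.215 = 0.1117 of the mass, i.e. 11.17%.

11.17 wt%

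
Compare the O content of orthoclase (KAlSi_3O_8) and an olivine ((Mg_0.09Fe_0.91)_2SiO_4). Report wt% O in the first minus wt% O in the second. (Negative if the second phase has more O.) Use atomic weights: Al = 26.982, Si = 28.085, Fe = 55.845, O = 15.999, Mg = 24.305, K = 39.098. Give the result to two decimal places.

13.68 percentage points

First mineral: 127.992 g O in 278.327 g formula = 45.99 wt% O.
Second mineral: 63.996 g O in 198.094 g formula = 32.31 wt% O.
45.99% − 32.31% gives a difference of 13.68 percentage points.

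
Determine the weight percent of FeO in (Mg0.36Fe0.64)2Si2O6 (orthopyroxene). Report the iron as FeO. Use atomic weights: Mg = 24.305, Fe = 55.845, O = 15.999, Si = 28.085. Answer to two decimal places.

38.13 wt%

Molar mass of (Mg0.36Fe0.64)2Si2O6 = 0.72·24.305 + 1.28·55.845 + 2·28.085 + 6·15.999 = 241.145 g/mol.
Each formula unit contains 1.28 Fe, equivalent to 1.28/1 = 1.2800 mol FeO.
M(FeO) = 1×55.845 + 1×15.999 = 71.844 g/mol.
Mass of FeO per formula unit = 1.2800 × 71.844 = 91.960 g.
FeO wt% = 91.960 / 241.145 × 100 = 38.13%.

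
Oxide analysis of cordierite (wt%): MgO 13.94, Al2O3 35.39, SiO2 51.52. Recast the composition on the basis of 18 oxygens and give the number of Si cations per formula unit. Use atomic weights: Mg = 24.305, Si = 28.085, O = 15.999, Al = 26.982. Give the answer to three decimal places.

13.94 wt% MgO ÷ 40.304 g/mol = 0.34587 mol, giving 0.34587 Mg and 0.34587 O.
35.39 wt% Al2O3 ÷ 101.961 g/mol = 0.34709 mol, giving 0.69418 Al and 1.04127 O.
51.52 wt% SiO2 ÷ 60.083 g/mol = 0.85748 mol, giving 0.85748 Si and 1.71496 O.
Oxygen sums to 3.10210; scaling by 18/3.10210 = 5.80252 puts the formula on 18 O.
Si: 0.85748 × 5.80252 = 4.976 atoms per formula unit.

4.976 Si apfu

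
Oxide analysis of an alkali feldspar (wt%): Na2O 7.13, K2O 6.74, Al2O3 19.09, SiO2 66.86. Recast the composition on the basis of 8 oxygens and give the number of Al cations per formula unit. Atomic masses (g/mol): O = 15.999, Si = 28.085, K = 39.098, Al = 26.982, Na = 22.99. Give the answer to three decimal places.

1.007 Al apfu

Na2O: 7.13/61.979 = 0.11504 mol → 0.23008 mol Na, 0.11504 mol O.
K2O: 6.74/94.195 = 0.07155 mol → 0.14310 mol K, 0.07155 mol O.
Al2O3: 19.09/101.961 = 0.18723 mol → 0.37446 mol Al, 0.56169 mol O.
SiO2: 66.86/60.083 = 1.11279 mol → 1.11279 mol Si, 2.22558 mol O.
Total oxygen = 2.97386 mol. Normalization factor = 8/2.97386 = 2.69011.
Al per 8 O = 0.37446 × 2.69011 = 1.007.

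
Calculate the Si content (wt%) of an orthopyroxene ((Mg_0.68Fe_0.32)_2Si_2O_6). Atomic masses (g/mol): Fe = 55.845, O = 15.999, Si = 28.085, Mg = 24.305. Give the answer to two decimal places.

25.42 wt%

M((Mg_0.68Fe_0.32)_2Si_2O_6) = 220.960 g/mol.
Si contributes 2 × 28.085 = 56.170 g per mole.
56.170/220.960 = 0.2542 → 25.42%.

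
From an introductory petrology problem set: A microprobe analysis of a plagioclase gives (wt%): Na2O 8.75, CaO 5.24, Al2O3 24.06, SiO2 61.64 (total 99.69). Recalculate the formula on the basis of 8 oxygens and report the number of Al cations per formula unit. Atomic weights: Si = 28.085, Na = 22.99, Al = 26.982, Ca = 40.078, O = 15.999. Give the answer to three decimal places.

Na2O (M=61.979): mol = 0.14118; Na = 0.28236, O = 0.14118.
CaO (M=56.077): mol = 0.09344; Ca = 0.09344, O = 0.09344.
Al2O3 (M=101.961): mol = 0.23597; Al = 0.47194, O = 0.70791.
SiO2 (M=60.083): mol = 1.02591; Si = 1.02591, O = 2.05182.
ΣO = 2.99435; factor = 8/ΣO = 2.67170.
Al apfu = 0.47194 × 2.67170 = 1.261.

1.261 Al apfu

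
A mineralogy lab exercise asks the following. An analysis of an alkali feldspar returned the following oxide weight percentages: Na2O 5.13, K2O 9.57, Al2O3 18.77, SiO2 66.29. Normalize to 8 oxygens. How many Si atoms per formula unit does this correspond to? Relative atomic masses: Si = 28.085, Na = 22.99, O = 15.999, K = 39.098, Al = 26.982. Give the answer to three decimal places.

2.999 Si apfu

Na2O (M=61.979): mol = 0.08277; Na = 0.16554, O = 0.08277.
K2O (M=94.195): mol = 0.10160; K = 0.20320, O = 0.10160.
Al2O3 (M=101.961): mol = 0.18409; Al = 0.36818, O = 0.55227.
SiO2 (M=60.083): mol = 1.10331; Si = 1.10331, O = 2.20662.
ΣO = 2.94326; factor = 8/ΣO = 2.71807.
Si apfu = 1.10331 × 2.71807 = 2.999.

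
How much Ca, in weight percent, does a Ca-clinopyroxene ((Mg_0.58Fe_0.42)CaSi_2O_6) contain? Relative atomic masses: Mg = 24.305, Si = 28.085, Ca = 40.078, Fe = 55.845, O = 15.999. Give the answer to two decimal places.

17.44 weight percent

Formula mass = 0.58*24.305 + 0.42*55.845 + 1*40.078 + 2*28.085 + 6*15.999 = 229.794 g/mol, of which 40.078 g is Ca.
So Ca makes up 40.078/229.794 = 0.1744 of the mass, i.e. 17.44%.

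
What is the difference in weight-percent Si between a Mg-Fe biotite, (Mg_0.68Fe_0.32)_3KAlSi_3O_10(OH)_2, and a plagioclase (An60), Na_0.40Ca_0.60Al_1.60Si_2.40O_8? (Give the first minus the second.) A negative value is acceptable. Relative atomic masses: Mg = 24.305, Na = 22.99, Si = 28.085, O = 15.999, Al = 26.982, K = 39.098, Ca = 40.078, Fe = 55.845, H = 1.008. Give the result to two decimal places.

-5.97 percentage points

M((Mg_0.68Fe_0.32)_3KAlSi_3O_10(OH)_2) = 447.532 g/mol, so wt% Si = 84.255/447.532 × 100 = 18.83%.
M(Na_0.40Ca_0.60Al_1.60Si_2.40O_8) = 271.810 g/mol, so wt% Si = 67.404/271.810 × 100 = 24.80%.
18.83 − 24.80 = -5.97 pp.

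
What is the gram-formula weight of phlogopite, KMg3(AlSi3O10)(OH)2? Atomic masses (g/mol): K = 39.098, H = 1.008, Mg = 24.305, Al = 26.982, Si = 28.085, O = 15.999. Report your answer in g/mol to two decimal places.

K: 1 × 39.098 = 39.0980
Mg: 3 × 24.305 = 72.9150
Al: 1 × 26.982 = 26.9820
Si: 3 × 28.085 = 84.2550
O: 12 × 15.999 = 191.9880
H: 2 × 1.008 = 2.0160
Summing the contributions gives the formula mass.

417.25 g/mol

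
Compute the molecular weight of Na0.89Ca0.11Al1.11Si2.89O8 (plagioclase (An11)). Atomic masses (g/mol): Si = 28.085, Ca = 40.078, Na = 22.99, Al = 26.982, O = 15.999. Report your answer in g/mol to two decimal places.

The formula mass is the sum 0.89×22.99 + 0.11×40.078 + 1.11×26.982 + 2.89×28.085 + 8×15.999.

263.98 g/mol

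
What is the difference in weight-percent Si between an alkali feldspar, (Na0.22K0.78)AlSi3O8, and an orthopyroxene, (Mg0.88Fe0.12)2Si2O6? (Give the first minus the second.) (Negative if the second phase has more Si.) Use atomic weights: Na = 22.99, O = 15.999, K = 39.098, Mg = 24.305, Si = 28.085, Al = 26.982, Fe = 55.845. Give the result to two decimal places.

3.70 percentage points

M((Na0.22K0.78)AlSi3O8) = 274.783 g/mol, so wt% Si = 84.255/274.783 × 100 = 30.66%.
M((Mg0.88Fe0.12)2Si2O6) = 208.344 g/mol, so wt% Si = 56.170/208.344 × 100 = 26.96%.
30.66 − 26.96 = 3.70 pp.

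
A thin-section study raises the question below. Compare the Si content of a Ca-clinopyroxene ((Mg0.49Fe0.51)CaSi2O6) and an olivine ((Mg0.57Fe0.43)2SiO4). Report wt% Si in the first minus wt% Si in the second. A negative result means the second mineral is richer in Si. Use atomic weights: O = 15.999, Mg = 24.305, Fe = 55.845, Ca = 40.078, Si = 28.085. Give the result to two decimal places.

First mineral: 56.170 g Si in 232.632 g formula = 24.15 wt% Si.
Second mineral: 28.085 g Si in 167.815 g formula = 16.74 wt% Si.
24.15% − 16.74% gives a difference of 7.41 percentage points.

7.41 percentage points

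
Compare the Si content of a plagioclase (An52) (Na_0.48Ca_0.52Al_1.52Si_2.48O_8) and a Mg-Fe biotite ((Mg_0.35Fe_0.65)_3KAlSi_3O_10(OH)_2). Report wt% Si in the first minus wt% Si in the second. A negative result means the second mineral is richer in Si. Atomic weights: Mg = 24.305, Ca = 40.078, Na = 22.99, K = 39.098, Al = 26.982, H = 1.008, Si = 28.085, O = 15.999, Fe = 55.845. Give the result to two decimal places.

8.15 percentage points

First mineral: 69.651 g Si in 270.531 g formula = 25.75 wt% Si.
Second mineral: 84.255 g Si in 478.757 g formula = 17.60 wt% Si.
25.75% − 17.60% gives a difference of 8.15 percentage points.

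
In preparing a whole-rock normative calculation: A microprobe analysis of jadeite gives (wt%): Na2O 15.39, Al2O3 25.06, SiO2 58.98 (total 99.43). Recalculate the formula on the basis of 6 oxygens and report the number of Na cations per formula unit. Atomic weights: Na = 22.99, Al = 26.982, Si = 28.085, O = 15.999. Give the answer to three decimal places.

1.010 Na apfu

Na2O: 15.39/61.979 = 0.24831 mol → 0.49662 mol Na, 0.24831 mol O.
Al2O3: 25.06/101.961 = 0.24578 mol → 0.49156 mol Al, 0.73734 mol O.
SiO2: 58.98/60.083 = 0.98164 mol → 0.98164 mol Si, 1.96328 mol O.
Total oxygen = 2.94893 mol. Normalization factor = 6/2.94893 = 2.03464.
Na per 6 O = 0.49662 × 2.03464 = 1.010.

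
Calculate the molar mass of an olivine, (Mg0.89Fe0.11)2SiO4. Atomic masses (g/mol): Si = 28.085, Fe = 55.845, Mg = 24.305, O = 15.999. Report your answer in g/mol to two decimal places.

147.63 g/mol

M = 1.78·24.305 + 0.22·55.845 + 1·28.085 + 4·15.999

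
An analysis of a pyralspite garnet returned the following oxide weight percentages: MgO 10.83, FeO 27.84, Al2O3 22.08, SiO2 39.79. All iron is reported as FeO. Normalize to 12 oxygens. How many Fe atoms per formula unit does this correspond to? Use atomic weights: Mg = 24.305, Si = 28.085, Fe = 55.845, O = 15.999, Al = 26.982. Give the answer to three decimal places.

MgO: 10.83/40.304 = 0.26871 mol → 0.26871 mol Mg, 0.26871 mol O.
FeO: 27.84/71.844 = 0.38751 mol → 0.38751 mol Fe, 0.38751 mol O.
Al2O3: 22.08/101.961 = 0.21655 mol → 0.43310 mol Al, 0.64965 mol O.
SiO2: 39.79/60.083 = 0.66225 mol → 0.66225 mol Si, 1.32450 mol O.
Total oxygen = 2.63037 mol. Normalization factor = 12/2.63037 = 4.56210.
Fe per 12 O = 0.38751 × 4.56210 = 1.768.

1.768 Fe apfu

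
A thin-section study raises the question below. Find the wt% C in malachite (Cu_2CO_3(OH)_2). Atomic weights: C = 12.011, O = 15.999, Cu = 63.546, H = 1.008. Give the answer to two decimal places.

5.43 weight percent

M(Cu_2CO_3(OH)_2) = 221.114 g/mol.
C contributes 1 × 12.011 = 12.011 g per mole.
12.011/221.114 = 0.0543 → 5.43%.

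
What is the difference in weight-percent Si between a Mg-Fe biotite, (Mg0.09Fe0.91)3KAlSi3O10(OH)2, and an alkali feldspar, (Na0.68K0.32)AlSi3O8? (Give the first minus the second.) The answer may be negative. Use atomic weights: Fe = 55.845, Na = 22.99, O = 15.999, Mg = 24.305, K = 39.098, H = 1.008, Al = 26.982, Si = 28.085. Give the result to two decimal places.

-14.77 percentage points

First mineral: 84.255 g Si in 503.358 g formula = 16.74 wt% Si.
Second mineral: 84.255 g Si in 267.374 g formula = 31.51 wt% Si.
16.74% − 31.51% gives a difference of -14.77 percentage points.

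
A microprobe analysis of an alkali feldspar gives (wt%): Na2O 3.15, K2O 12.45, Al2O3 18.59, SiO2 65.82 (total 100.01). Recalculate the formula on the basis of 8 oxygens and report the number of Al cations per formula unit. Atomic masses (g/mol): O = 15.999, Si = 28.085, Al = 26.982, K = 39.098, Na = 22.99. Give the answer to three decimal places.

3.15 wt% Na2O ÷ 61.979 g/mol = 0.05082 mol, giving 0.10164 Na and 0.05082 O.
12.45 wt% K2O ÷ 94.195 g/mol = 0.13217 mol, giving 0.26434 K and 0.13217 O.
18.59 wt% Al2O3 ÷ 101.961 g/mol = 0.18232 mol, giving 0.36464 Al and 0.54696 O.
65.82 wt% SiO2 ÷ 60.083 g/mol = 1.09548 mol, giving 1.09548 Si and 2.19096 O.
Oxygen sums to 2.92091; scaling by 8/2.92091 = 2.73887 puts the formula on 8 O.
Al: 0.36464 × 2.73887 = 0.999 atoms per formula unit.

0.999 Al apfu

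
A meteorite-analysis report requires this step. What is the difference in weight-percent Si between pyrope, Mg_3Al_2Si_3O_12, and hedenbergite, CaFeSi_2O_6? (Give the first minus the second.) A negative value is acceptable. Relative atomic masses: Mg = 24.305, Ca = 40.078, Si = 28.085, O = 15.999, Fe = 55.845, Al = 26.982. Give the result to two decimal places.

-1.74 percentage points

First mineral: 84.255 g Si in 403.122 g formula = 20.90 wt% Si.
Second mineral: 56.170 g Si in 248.087 g formula = 22.64 wt% Si.
20.90% − 22.64% gives a difference of -1.74 percentage points.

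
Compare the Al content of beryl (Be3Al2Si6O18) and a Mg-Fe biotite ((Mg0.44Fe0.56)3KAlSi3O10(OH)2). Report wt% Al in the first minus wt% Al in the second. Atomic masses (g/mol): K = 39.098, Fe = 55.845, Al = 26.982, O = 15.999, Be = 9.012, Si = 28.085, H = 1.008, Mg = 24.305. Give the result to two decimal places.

M(Be3Al2Si6O18) = 537.492 g/mol, so wt% Al = 53.964/537.492 × 100 = 10.04%.
M((Mg0.44Fe0.56)3KAlSi3O10(OH)2) = 470.241 g/mol, so wt% Al = 26.982/470.241 × 100 = 5.74%.
10.04 − 5.74 = 4.30 pp.

4.30 percentage points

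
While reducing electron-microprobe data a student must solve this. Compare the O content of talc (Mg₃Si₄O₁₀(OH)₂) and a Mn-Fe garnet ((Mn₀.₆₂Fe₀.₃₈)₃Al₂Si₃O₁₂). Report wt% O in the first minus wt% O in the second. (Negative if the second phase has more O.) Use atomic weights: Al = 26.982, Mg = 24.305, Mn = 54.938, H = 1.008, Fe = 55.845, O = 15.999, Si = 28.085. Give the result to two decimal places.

O in Mg₃Si₄O₁₀(OH)₂: molar mass 379.259 g/mol; 12×15.999 = 191.988 g → 50.62 wt%.
O in (Mn₀.₆₂Fe₀.₃₈)₃Al₂Si₃O₁₂: molar mass 496.055 g/mol; 12×15.999 = 191.988 g → 38.70 wt%.
Difference = 50.62 − 38.70 = 11.92 percentage points.

11.92 percentage points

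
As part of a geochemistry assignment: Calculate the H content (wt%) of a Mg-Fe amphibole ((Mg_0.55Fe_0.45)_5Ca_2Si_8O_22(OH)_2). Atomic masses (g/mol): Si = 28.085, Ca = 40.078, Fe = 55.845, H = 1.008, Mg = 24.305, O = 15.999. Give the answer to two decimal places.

M((Mg_0.55Fe_0.45)_5Ca_2Si_8O_22(OH)_2) = 883.318 g/mol.
H contributes 2 × 1.008 = 2.016 g per mole.
2.016/883.318 = 0.0023 → 0.23%.

0.23 wt%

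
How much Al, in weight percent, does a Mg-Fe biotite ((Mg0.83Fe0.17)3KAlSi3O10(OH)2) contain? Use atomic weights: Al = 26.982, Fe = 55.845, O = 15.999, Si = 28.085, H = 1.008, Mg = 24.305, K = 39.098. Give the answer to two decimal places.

M((Mg0.83Fe0.17)3KAlSi3O10(OH)2) = 433.339 g/mol.
Al contributes 1 × 26.982 = 26.982 g per mole.
26.982/433.339 = 0.0623 → 6.23%.

6.23 weight percent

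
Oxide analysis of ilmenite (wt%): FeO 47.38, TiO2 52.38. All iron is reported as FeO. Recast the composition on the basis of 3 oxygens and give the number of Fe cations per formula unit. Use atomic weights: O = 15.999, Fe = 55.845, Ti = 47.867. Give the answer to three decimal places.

1.004 Fe apfu

47.38 wt% FeO ÷ 71.844 g/mol = 0.65948 mol, giving 0.65948 Fe and 0.65948 O.
52.38 wt% TiO2 ÷ 79.865 g/mol = 0.65586 mol, giving 0.65586 Ti and 1.31172 O.
Oxygen sums to 1.97120; scaling by 3/1.97120 = 1.52192 puts the formula on 3 O.
Fe: 0.65948 × 1.52192 = 1.004 atoms per formula unit.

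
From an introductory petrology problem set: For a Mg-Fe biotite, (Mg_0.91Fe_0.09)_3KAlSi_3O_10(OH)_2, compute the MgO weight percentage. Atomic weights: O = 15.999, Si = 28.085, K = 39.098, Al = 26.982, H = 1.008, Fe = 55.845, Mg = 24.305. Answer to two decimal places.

25.84 wt%

M((Mg_0.91Fe_0.09)_3KAlSi_3O_10(OH)_2) = 425.770 g/mol; M(MgO) = 40.304 g/mol.
Moles MgO per formula unit = 2.73 Mg ÷ 1 = 2.7300.
MgO fraction = (2.7300 × 40.304) / 425.770 = 110.030/425.770 = 0.2584.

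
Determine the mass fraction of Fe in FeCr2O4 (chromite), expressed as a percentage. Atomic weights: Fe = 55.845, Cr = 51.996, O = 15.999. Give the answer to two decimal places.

Molar mass of FeCr2O4: 1*55.845 + 2*51.996 + 4*15.999 = 223.833 g/mol.
Mass of Fe per formula unit: 1 × 55.845 = 55.845 g.
Weight fraction Fe = 55.845 / 223.833 = 0.2495.

24.95 weight percent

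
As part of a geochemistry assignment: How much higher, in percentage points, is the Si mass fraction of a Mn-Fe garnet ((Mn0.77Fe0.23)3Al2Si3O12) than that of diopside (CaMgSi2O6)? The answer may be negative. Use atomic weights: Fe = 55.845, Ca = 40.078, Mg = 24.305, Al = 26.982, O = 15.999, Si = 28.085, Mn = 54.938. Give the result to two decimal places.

-8.94 percentage points

First mineral: 84.255 g Si in 495.647 g formula = 17.00 wt% Si.
Second mineral: 56.170 g Si in 216.547 g formula = 25.94 wt% Si.
17.00% − 25.94% gives a difference of -8.94 percentage points.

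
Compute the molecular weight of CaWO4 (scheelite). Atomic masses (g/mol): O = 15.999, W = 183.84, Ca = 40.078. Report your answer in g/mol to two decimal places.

287.91 g/mol

The formula mass is the sum 1·40.078 + 1·183.84 + 4·15.999.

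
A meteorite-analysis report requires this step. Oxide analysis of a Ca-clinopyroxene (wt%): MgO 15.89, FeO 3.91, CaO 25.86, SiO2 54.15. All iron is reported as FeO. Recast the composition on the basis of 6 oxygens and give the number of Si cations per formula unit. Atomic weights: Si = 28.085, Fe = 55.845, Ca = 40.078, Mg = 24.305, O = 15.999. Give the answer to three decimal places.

1.994 Si apfu

MgO (M=40.304): mol = 0.39425; Mg = 0.39425, O = 0.39425.
FeO (M=71.844): mol = 0.05442; Fe = 0.05442, O = 0.05442.
CaO (M=56.077): mol = 0.46115; Ca = 0.46115, O = 0.46115.
SiO2 (M=60.083): mol = 0.90125; Si = 0.90125, O = 1.80250.
ΣO = 2.71232; factor = 6/ΣO = 2.21213.
Si apfu = 0.90125 × 2.21213 = 1.994.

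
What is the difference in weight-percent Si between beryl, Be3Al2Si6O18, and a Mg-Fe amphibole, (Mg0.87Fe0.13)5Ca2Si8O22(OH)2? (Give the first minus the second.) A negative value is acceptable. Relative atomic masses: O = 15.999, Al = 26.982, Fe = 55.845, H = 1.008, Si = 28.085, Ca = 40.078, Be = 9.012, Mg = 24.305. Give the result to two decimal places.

4.37 percentage points

M(Be3Al2Si6O18) = 537.492 g/mol, so wt% Si = 168.510/537.492 × 100 = 31.35%.
M((Mg0.87Fe0.13)5Ca2Si8O22(OH)2) = 832.854 g/mol, so wt% Si = 224.680/832.854 × 100 = 26.98%.
31.35 − 26.98 = 4.37 pp.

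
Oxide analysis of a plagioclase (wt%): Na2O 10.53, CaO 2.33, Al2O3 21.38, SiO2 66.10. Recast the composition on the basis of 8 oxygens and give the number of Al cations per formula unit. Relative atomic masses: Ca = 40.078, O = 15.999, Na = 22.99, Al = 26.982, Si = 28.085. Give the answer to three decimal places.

10.53 wt% Na2O ÷ 61.979 g/mol = 0.16990 mol, giving 0.33980 Na and 0.16990 O.
2.33 wt% CaO ÷ 56.077 g/mol = 0.04155 mol, giving 0.04155 Ca and 0.04155 O.
21.38 wt% Al2O3 ÷ 101.961 g/mol = 0.20969 mol, giving 0.41938 Al and 0.62907 O.
66.10 wt% SiO2 ÷ 60.083 g/mol = 1.10014 mol, giving 1.10014 Si and 2.20028 O.
Oxygen sums to 3.04080; scaling by 8/3.04080 = 2.63089 puts the formula on 8 O.
Al: 0.41938 × 2.63089 = 1.103 atoms per formula unit.

1.103 Al apfu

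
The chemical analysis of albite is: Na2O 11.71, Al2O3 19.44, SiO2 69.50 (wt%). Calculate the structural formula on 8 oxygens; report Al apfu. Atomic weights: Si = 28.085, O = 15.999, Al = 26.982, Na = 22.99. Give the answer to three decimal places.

0.992 Al apfu

11.71 wt% Na2O ÷ 61.979 g/mol = 0.18893 mol, giving 0.37786 Na and 0.18893 O.
19.44 wt% Al2O3 ÷ 101.961 g/mol = 0.19066 mol, giving 0.38132 Al and 0.57198 O.
69.50 wt% SiO2 ÷ 60.083 g/mol = 1.15673 mol, giving 1.15673 Si and 2.31346 O.
Oxygen sums to 3.07437; scaling by 8/3.07437 = 2.60216 puts the formula on 8 O.
Al: 0.38132 × 2.60216 = 0.992 atoms per formula unit.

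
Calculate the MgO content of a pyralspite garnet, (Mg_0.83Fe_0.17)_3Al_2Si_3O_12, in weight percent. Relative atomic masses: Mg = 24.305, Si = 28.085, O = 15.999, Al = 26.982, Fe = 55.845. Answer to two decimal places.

23.94 wt%

Molar mass of (Mg_0.83Fe_0.17)_3Al_2Si_3O_12 = 2.49·24.305 + 0.51·55.845 + 2·26.982 + 3·28.085 + 12·15.999 = 419.207 g/mol.
Each formula unit contains 2.49 Mg, equivalent to 2.49/1 = 2.4900 mol MgO.
M(MgO) = 1×24.305 + 1×15.999 = 40.304 g/mol.
Mass of MgO per formula unit = 2.4900 × 40.304 = 100.357 g.
MgO wt% = 100.357 / 419.207 × 100 = 23.94%.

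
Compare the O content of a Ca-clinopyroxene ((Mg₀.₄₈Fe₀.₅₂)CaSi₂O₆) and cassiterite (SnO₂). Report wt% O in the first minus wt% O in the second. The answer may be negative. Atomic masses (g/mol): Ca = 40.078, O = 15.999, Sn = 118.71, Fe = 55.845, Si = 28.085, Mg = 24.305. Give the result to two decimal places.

19.98 percentage points

M((Mg₀.₄₈Fe₀.₅₂)CaSi₂O₆) = 232.948 g/mol, so wt% O = 95.994/232.948 × 100 = 41.21%.
M(SnO₂) = 150.708 g/mol, so wt% O = 31.998/150.708 × 100 = 21.23%.
41.21 − 21.23 = 19.98 pp.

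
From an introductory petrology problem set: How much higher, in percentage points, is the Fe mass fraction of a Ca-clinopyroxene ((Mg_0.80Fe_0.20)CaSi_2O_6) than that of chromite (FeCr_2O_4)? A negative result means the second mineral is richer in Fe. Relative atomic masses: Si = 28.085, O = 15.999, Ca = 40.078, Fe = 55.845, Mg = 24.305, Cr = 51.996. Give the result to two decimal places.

-19.94 percentage points

Fe in (Mg_0.80Fe_0.20)CaSi_2O_6: molar mass 222.855 g/mol; 0.20×55.845 = 11.169 g → 5.01 wt%.
Fe in FeCr_2O_4: molar mass 223.833 g/mol; 1×55.845 = 55.845 g → 24.95 wt%.
Difference = 5.01 − 24.95 = -19.94 percentage points.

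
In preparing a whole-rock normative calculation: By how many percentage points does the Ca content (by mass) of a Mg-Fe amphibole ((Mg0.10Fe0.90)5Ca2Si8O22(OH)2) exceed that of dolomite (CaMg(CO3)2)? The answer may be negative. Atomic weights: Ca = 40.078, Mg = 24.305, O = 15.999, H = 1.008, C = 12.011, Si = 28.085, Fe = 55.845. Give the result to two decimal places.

First mineral: 80.156 g Ca in 954.283 g formula = 8.40 wt% Ca.
Second mineral: 40.078 g Ca in 184.399 g formula = 21.73 wt% Ca.
8.40% − 21.73% gives a difference of -13.33 percentage points.

-13.33 percentage points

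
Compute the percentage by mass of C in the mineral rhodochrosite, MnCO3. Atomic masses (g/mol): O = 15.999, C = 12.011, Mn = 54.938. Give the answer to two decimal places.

10.45 weight percent

Formula mass = 1×54.938 + 1×12.011 + 3×15.999 = 114.946 g/mol, of which 12.011 g is C.
So C makes up 12.011/114.946 = 0.1045 of the mass, i.e. 10.45%.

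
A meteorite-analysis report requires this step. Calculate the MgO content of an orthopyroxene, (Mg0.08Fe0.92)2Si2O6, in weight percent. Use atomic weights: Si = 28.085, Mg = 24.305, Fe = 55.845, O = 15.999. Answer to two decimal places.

Molar mass of (Mg0.08Fe0.92)2Si2O6 = 0.16·24.305 + 1.84·55.845 + 2·28.085 + 6·15.999 = 258.808 g/mol.
Each formula unit contains 0.16 Mg, equivalent to 0.16/1 = 0.1600 mol MgO.
M(MgO) = 1×24.305 + 1×15.999 = 40.304 g/mol.
Mass of MgO per formula unit = 0.1600 × 40.304 = 6.449 g.
MgO wt% = 6.449 / 258.808 × 100 = 2.49%.

2.49 wt%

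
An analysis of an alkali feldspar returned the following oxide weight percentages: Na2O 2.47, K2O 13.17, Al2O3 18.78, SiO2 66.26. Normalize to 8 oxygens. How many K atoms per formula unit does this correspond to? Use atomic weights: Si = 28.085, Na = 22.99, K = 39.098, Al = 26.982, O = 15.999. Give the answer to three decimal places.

0.761 K apfu

2.47 wt% Na2O ÷ 61.979 g/mol = 0.03985 mol, giving 0.07970 Na and 0.03985 O.
13.17 wt% K2O ÷ 94.195 g/mol = 0.13982 mol, giving 0.27964 K and 0.13982 O.
18.78 wt% Al2O3 ÷ 101.961 g/mol = 0.18419 mol, giving 0.36838 Al and 0.55257 O.
66.26 wt% SiO2 ÷ 60.083 g/mol = 1.10281 mol, giving 1.10281 Si and 2.20562 O.
Oxygen sums to 2.93786; scaling by 8/2.93786 = 2.72307 puts the formula on 8 O.
K: 0.27964 × 2.72307 = 0.761 atoms per formula unit.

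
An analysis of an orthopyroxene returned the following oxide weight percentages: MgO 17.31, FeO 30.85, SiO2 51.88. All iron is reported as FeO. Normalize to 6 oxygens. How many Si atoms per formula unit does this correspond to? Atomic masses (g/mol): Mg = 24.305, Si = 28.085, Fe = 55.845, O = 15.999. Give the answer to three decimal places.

MgO: 17.31/40.304 = 0.42949 mol → 0.42949 mol Mg, 0.42949 mol O.
FeO: 30.85/71.844 = 0.42940 mol → 0.42940 mol Fe, 0.42940 mol O.
SiO2: 51.88/60.083 = 0.86347 mol → 0.86347 mol Si, 1.72694 mol O.
Total oxygen = 2.58583 mol. Normalization factor = 6/2.58583 = 2.32034.
Si per 6 O = 0.86347 × 2.32034 = 2.004.

2.004 Si apfu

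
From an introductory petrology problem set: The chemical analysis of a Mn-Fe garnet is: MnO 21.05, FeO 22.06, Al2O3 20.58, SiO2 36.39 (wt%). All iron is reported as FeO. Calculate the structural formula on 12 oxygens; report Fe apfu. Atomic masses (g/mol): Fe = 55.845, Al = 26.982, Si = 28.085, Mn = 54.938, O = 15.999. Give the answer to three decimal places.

MnO (M=70.937): mol = 0.29674; Mn = 0.29674, O = 0.29674.
FeO (M=71.844): mol = 0.30705; Fe = 0.30705, O = 0.30705.
Al2O3 (M=101.961): mol = 0.20184; Al = 0.40368, O = 0.60552.
SiO2 (M=60.083): mol = 0.60566; Si = 0.60566, O = 1.21132.
ΣO = 2.42063; factor = 12/ΣO = 4.95739.
Fe apfu = 0.30705 × 4.95739 = 1.522.

1.522 Fe apfu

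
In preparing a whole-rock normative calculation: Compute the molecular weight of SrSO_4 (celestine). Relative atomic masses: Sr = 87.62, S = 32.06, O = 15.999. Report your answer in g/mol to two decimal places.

M = 1*87.62 + 1*32.06 + 4*15.999

183.68 g/mol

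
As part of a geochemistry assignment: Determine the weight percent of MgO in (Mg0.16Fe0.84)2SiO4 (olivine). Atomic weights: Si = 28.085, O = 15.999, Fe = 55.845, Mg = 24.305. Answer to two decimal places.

Formula mass = 193.678 g/mol.
0.32 Mg → 0.3200 mol MgO per formula unit; M(MgO) = 40.304, so MgO mass = 12.897 g.
12.897/193.678 × 100 = 6.66 wt%.

6.66 wt%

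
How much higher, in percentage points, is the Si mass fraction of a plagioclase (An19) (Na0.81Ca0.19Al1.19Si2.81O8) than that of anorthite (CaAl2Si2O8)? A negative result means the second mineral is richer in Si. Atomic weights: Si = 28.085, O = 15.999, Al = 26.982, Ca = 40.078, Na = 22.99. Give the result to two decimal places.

First mineral: 78.919 g Si in 265.256 g formula = 29.75 wt% Si.
Second mineral: 56.170 g Si in 278.204 g formula = 20.19 wt% Si.
29.75% − 20.19% gives a difference of 9.56 percentage points.

9.56 percentage points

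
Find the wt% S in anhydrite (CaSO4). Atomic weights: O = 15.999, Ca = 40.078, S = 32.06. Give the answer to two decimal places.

23.55 wt%

M(CaSO4) = 136.134 g/mol.
S contributes 1 × 32.06 = 32.060 g per mole.
32.060/136.134 = 0.2355 → 23.55%.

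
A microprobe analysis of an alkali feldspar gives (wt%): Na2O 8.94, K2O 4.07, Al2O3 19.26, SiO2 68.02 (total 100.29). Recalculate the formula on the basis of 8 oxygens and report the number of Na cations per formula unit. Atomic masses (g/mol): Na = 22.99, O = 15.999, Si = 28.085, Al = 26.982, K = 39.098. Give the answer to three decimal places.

0.765 Na apfu

8.94 wt% Na2O ÷ 61.979 g/mol = 0.14424 mol, giving 0.28848 Na and 0.14424 O.
4.07 wt% K2O ÷ 94.195 g/mol = 0.04321 mol, giving 0.08642 K and 0.04321 O.
19.26 wt% Al2O3 ÷ 101.961 g/mol = 0.18890 mol, giving 0.37780 Al and 0.56670 O.
68.02 wt% SiO2 ÷ 60.083 g/mol = 1.13210 mol, giving 1.13210 Si and 2.26420 O.
Oxygen sums to 3.01835; scaling by 8/3.01835 = 2.65045 puts the formula on 8 O.
Na: 0.28848 × 2.65045 = 0.765 atoms per formula unit.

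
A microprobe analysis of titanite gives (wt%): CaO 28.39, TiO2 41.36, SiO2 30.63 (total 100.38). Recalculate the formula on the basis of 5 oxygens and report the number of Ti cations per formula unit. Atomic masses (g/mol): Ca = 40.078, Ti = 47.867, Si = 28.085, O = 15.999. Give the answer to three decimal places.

1.011 Ti apfu

28.39 wt% CaO ÷ 56.077 g/mol = 0.50627 mol, giving 0.50627 Ca and 0.50627 O.
41.36 wt% TiO2 ÷ 79.865 g/mol = 0.51787 mol, giving 0.51787 Ti and 1.03574 O.
30.63 wt% SiO2 ÷ 60.083 g/mol = 0.50979 mol, giving 0.50979 Si and 1.01958 O.
Oxygen sums to 2.56159; scaling by 5/2.56159 = 1.95191 puts the formula on 5 O.
Ti: 0.51787 × 1.95191 = 1.011 atoms per formula unit.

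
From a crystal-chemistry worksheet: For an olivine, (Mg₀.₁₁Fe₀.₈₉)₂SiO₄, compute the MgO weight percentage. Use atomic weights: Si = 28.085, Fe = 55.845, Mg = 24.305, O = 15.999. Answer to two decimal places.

Formula mass = 196.832 g/mol.
0.22 Mg → 0.2200 mol MgO per formula unit; M(MgO) = 40.304, so MgO mass = 8.867 g.
8.867/196.832 × 100 = 4.50 wt%.

4.50 wt%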